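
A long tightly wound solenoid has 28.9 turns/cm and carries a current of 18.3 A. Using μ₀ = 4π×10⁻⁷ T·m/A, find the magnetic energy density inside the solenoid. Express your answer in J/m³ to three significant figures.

u ≈ 1760 J/m³

B = μ₀nI = (4π×10⁻⁷)(2.890×10^3)(18.3) = 6.646×10^-2 T.
u = B²/(2μ₀) = (6.646×10^-2)²/(2×4π×10⁻⁷) = 1.757×10^3 J/m³.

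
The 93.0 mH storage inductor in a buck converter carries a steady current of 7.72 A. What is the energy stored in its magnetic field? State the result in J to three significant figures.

U ≈ 2.77 J

Stored magnetic energy: U = ½LI².
U = ½(9.300×10^-2 H)(7.72 A)² = 2.771 J.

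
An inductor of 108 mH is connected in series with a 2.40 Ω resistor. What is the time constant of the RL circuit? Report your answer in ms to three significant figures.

τ = L/R = (0.108 H)/(2.40 Ω) = 4.500×10^-2 s.

τ ≈ 45.0 ms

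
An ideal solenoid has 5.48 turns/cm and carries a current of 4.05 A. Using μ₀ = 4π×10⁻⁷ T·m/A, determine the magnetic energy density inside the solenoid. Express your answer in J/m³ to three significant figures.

u ≈ 3.09 J/m³

B = μ₀nI = (4π×10⁻⁷)(548)(4.05) = 2.789×10^-3 T.
u = B²/(2μ₀) = (2.789×10^-3)²/(2×4π×10⁻⁷) = 3.0949 J/m³.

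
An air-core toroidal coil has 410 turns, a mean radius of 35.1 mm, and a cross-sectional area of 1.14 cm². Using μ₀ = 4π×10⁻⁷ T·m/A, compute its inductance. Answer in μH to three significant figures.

For a thin toroid, L = μ₀N²A/(2πR).
L = (4π×10⁻⁷)(410)²(1.140×10^-4) / (2π×3.510×10^-2 m) = 1.092×10^-4 H.

L ≈ 109 μH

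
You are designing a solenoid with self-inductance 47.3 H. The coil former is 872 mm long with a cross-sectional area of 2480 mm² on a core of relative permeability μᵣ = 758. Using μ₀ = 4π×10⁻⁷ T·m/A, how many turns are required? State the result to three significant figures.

N ≈ 4180 turns

A = 2480 mm² = 2.480×10^-3 m².
From L = μ₀μᵣN²A/ℓ, N = √(Lℓ / (μ₀μᵣA)).
N = √[(47.3)(0.872) / ((4π×10⁻⁷)(758)×2.480×10^-3)] = √(1.746×10^7) ≈ 4178.5.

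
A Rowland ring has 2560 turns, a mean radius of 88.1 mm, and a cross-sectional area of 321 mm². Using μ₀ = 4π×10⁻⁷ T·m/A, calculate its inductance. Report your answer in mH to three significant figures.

For a thin toroid, L = μ₀N²A/(2πR).
L = (4π×10⁻⁷)(2560)²(3.210×10^-4) / (2π×8.810×10^-2 m) = 4.776×10^-3 H.

L ≈ 4.78 mH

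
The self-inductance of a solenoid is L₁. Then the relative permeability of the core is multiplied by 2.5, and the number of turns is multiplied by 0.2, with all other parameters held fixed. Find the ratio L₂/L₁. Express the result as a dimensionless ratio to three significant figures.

For a solenoid, L ∝ μᵣN²A/ℓ.
L₂/L₁ = (2.5) × (0.2)^2 = 0.100.

L₂/L₁ = 0.100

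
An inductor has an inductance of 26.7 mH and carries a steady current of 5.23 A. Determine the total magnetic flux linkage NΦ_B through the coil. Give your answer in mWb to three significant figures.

NΦ_B ≈ 140 mWb

From L = NΦ_B/I, the flux linkage is NΦ_B = LI.
NΦ_B = (2.670×10^-2 H)(5.23 A) = 0.1396 Wb.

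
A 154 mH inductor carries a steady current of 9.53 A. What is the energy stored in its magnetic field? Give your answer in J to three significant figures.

Stored magnetic energy: U = ½LI².
U = ½(0.154 H)(9.53 A)² = 6.993 J.

U ≈ 6.99 J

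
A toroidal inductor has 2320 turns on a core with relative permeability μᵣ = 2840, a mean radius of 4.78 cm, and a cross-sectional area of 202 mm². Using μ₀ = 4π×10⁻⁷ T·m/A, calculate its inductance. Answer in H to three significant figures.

For a thin toroid, L = μ₀μᵣN²A/(2πR).
L = (4π×10⁻⁷)(2840)(2320)²(2.020×10^-4) / (2π×4.780×10^-2 m) = 12.92 H.

L ≈ 12.9 H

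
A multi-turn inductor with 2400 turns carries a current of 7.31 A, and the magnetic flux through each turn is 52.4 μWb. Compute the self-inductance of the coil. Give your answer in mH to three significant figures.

Self-inductance is defined by L = NΦ_B/I (flux linkage over current).
L = (2400)(5.240×10^-5 Wb)/(7.31 A) = 1.720×10^-2 H.

L ≈ 17.2 mH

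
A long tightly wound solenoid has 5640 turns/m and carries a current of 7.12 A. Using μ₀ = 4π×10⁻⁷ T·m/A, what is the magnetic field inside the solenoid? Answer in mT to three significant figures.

Inside a long solenoid, B = μ₀nI.
B = (4π×10⁻⁷)(5.640×10^3 m⁻¹)(7.12 A) = 5.046×10^-2 T.

B ≈ 50.5 mT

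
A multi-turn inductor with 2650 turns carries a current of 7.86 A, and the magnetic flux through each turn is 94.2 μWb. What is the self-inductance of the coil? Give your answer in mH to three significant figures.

L ≈ 31.8 mH

Self-inductance is defined by L = NΦ_B/I (flux linkage over current).
L = (2650)(9.420×10^-5 Wb)/(7.86 A) = 3.176×10^-2 H.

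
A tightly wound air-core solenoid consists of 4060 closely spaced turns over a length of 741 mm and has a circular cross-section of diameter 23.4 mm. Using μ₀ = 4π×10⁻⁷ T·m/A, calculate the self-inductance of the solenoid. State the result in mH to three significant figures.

L ≈ 12.0 mH

A = π(d/2)² = π(1.170×10^-2 m)² = 4.301×10^-4 m².
For a long solenoid, L = μ₀N²A/ℓ.
L = (4π×10⁻⁷)(4060)²(4.301×10^-4)/(0.741 m) = 1.202×10^-2 H.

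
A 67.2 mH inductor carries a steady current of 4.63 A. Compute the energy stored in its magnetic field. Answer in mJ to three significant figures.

U ≈ 720 mJ

Stored magnetic energy: U = ½LI².
U = ½(6.720×10^-2 H)(4.63 A)² = 0.7203 J.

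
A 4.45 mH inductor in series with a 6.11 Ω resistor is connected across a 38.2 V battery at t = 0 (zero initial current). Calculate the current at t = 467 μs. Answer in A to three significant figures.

I ≈ 2.96 A

τ = L/R = 4.450×10^-3/6.11 = 7.283×10^-4 s; final current I_∞ = ε/R = 38.2/6.11 = 6.252 A.
I(t) = I_∞(1 − e^(−t/τ)) with t/τ = 0.641.
I = (6.252)(1 − e^(−0.641)) = 2.959 A.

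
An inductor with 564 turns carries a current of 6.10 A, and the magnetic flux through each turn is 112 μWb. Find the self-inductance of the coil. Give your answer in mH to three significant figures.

Self-inductance is defined by L = NΦ_B/I (flux linkage over current).
L = (564)(1.120×10^-4 Wb)/(6.10 A) = 1.036×10^-2 H.

L ≈ 10.4 mH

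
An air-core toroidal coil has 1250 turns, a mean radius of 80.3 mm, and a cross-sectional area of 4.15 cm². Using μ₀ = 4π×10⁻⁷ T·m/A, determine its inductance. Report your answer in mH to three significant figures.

For a thin toroid, L = μ₀N²A/(2πR).
L = (4π×10⁻⁷)(1250)²(4.150×10^-4) / (2π×8.030×10^-2 m) = 1.615×10^-3 H.

L ≈ 1.62 mH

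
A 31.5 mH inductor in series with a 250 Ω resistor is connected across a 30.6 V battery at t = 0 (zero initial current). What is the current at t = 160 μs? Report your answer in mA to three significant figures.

I ≈ 88.0 mA

τ = L/R = 3.150×10^-2/250 = 1.260×10^-4 s; final current I_∞ = ε/R = 30.6/250 = 0.1224 A.
I(t) = I_∞(1 − e^(−t/τ)) with t/τ = 1.270.
I = (0.1224)(1 − e^(−1.270)) = 8.802×10^-2 A.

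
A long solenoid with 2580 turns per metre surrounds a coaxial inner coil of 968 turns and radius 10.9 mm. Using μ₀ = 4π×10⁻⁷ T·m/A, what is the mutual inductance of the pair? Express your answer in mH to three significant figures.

The outer solenoid produces a uniform field B₁ = μ₀n₁I₁ across the inner coil,
so the flux linkage is N₂Φ = N₂B₁A₂ = μ₀n₁N₂A₂·I₁, giving M = μ₀n₁N₂A₂.
A₂ = πr² = π(1.090×10^-2 m)² = 3.733×10^-4 m².
M = (4π×10⁻⁷)(2580)(968)(3.733×10^-4) = 1.171×10^-3 H.

M ≈ 1.17 mH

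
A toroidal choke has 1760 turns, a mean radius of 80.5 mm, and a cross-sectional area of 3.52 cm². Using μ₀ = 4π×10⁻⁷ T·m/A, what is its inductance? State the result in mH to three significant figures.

For a thin toroid, L = μ₀N²A/(2πR).
L = (4π×10⁻⁷)(1760)²(3.520×10^-4) / (2π×8.050×10^-2 m) = 2.709×10^-3 H.

L ≈ 2.71 mH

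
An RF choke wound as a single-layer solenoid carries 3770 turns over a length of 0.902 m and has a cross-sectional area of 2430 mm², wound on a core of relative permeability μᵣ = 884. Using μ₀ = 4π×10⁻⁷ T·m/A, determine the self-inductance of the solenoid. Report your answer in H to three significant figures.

A = 2430 mm² = 2.430×10^-3 m².
For a long solenoid, L = μ₀μᵣN²A/ℓ.
L = (4π×10⁻⁷)(884)(3770)²(2.430×10^-3)/(0.902 m) = 42.53 H.

L ≈ 42.5 H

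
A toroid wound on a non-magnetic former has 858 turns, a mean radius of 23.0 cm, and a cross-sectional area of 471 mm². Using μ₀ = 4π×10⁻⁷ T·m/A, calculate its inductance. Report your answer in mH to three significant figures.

L ≈ 0.302 mH

For a thin toroid, L = μ₀N²A/(2πR).
L = (4π×10⁻⁷)(858)²(4.710×10^-4) / (2π×0.23 m) = 3.015×10^-4 H.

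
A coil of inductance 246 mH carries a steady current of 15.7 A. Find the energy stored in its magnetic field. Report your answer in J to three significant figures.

Stored magnetic energy: U = ½LI².
U = ½(0.246 H)(15.7 A)² = 30.32 J.

U ≈ 30.3 J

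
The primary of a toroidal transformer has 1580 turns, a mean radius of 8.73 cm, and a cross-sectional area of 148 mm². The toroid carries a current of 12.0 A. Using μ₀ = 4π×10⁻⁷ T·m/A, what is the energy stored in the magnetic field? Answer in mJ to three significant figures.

L = μ₀N²A/(2πR) = (4π×10⁻⁷)(1580)²(1.480×10^-4)/(2π×8.730×10^-2) = 8.464×10^-4 H.
U = ½LI² = ½(8.464×10^-4)(12.0)² = 6.094×10^-2 J.

U ≈ 60.9 mJ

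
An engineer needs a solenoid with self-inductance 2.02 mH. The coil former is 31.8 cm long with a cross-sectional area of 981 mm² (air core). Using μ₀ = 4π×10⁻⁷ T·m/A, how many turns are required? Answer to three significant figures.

N ≈ 722 turns

A = 981 mm² = 9.810×10^-4 m².
From L = μ₀N²A/ℓ, N = √(Lℓ / (μ₀A)).
N = √[(2.020×10^-3)(0.318) / ((4π×10⁻⁷)×9.810×10^-4)] = √(5.211×10^5) ≈ 721.9.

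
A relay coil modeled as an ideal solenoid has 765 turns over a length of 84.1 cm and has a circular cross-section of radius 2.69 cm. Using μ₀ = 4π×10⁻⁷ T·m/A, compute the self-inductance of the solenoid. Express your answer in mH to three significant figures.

A = πr² = π(2.690×10^-2 m)² = 2.273×10^-3 m².
For a long solenoid, L = μ₀N²A/ℓ.
L = (4π×10⁻⁷)(765)²(2.273×10^-3)/(0.841 m) = 1.988×10^-3 H.

L ≈ 1.99 mH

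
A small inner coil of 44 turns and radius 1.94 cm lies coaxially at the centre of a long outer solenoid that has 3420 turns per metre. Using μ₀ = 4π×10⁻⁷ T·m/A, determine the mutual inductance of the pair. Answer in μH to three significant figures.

The outer solenoid produces a uniform field B₁ = μ₀n₁I₁ across the inner coil,
so the flux linkage is N₂Φ = N₂B₁A₂ = μ₀n₁N₂A₂·I₁, giving M = μ₀n₁N₂A₂.
A₂ = πr² = π(1.940×10^-2 m)² = 1.182×10^-3 m².
M = (4π×10⁻⁷)(3420)(44)(1.182×10^-3) = 2.236×10^-4 H.

M ≈ 224 μH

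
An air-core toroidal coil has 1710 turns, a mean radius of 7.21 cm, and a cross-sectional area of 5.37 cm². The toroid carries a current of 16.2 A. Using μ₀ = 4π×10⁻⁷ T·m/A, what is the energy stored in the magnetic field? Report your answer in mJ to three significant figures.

U ≈ 572 mJ

L = μ₀N²A/(2πR) = (4π×10⁻⁷)(1710)²(5.370×10^-4)/(2π×7.210×10^-2) = 4.356×10^-3 H.
U = ½LI² = ½(4.356×10^-3)(16.2)² = 0.5716 J.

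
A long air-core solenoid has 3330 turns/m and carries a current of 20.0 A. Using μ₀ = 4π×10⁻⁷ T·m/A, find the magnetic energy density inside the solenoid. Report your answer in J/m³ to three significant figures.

B = μ₀nI = (4π×10⁻⁷)(3.330×10^3)(20.0) = 8.369×10^-2 T.
u = B²/(2μ₀) = (8.369×10^-2)²/(2×4π×10⁻⁷) = 2.787×10^3 J/m³.

u ≈ 2790 J/m³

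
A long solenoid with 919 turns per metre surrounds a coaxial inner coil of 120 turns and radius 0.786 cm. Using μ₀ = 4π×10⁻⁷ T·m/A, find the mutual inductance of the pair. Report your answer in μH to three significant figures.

M ≈ 26.9 μH

The outer solenoid produces a uniform field B₁ = μ₀n₁I₁ across the inner coil,
so the flux linkage is N₂Φ = N₂B₁A₂ = μ₀n₁N₂A₂·I₁, giving M = μ₀n₁N₂A₂.
A₂ = πr² = π(7.860×10^-3 m)² = 1.941×10^-4 m².
M = (4π×10⁻⁷)(919)(120)(1.941×10^-4) = 2.690×10^-5 H.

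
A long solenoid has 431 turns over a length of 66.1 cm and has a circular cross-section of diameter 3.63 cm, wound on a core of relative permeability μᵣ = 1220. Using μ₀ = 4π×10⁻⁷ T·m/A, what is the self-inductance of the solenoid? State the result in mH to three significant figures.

A = π(d/2)² = π(1.815×10^-2 m)² = 1.0349×10^-3 m².
For a long solenoid, L = μ₀μᵣN²A/ℓ.
L = (4π×10⁻⁷)(1220)(431)²(1.0349×10^-3)/(0.661 m) = 0.4459 H.

L ≈ 446 mH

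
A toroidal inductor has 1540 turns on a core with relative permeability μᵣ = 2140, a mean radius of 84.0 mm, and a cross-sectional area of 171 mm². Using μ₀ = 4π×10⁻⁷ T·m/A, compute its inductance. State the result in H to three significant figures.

L ≈ 2.07 H

For a thin toroid, L = μ₀μᵣN²A/(2πR).
L = (4π×10⁻⁷)(2140)(1540)²(1.710×10^-4) / (2π×8.400×10^-2 m) = 2.066 H.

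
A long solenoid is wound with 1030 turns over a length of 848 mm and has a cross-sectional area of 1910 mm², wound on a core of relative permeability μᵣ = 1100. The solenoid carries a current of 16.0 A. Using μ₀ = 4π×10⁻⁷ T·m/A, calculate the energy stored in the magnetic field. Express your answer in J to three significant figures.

A = 1910 mm² = 1.910×10^-3 m².
L = μ₀μᵣN²A/ℓ = (4π×10⁻⁷)(1100)(1030)²(1.910×10^-3)/(0.848) = 3.303 H.
U = ½LI² = ½(3.303)(16.0)² = 422.8 J.

U ≈ 423 J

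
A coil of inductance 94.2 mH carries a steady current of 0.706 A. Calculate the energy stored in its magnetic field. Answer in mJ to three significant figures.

U ≈ 23.5 mJ

Stored magnetic energy: U = ½LI².
U = ½(9.420×10^-2 H)(0.706 A)² = 2.348×10^-2 J.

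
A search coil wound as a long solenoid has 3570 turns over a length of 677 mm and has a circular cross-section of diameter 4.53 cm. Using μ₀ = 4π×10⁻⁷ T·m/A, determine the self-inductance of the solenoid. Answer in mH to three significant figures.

A = π(d/2)² = π(2.265×10^-2 m)² = 1.612×10^-3 m².
For a long solenoid, L = μ₀N²A/ℓ.
L = (4π×10⁻⁷)(3570)²(1.612×10^-3)/(0.677 m) = 3.813×10^-2 H.

L ≈ 38.1 mH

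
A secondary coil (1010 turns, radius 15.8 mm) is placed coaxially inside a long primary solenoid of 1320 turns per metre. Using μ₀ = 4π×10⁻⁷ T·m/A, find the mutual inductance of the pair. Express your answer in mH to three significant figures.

The outer solenoid produces a uniform field B₁ = μ₀n₁I₁ across the inner coil,
so the flux linkage is N₂Φ = N₂B₁A₂ = μ₀n₁N₂A₂·I₁, giving M = μ₀n₁N₂A₂.
A₂ = πr² = π(1.580×10^-2 m)² = 7.843×10^-4 m².
M = (4π×10⁻⁷)(1320)(1010)(7.843×10^-4) = 1.314×10^-3 H.

M ≈ 1.31 mH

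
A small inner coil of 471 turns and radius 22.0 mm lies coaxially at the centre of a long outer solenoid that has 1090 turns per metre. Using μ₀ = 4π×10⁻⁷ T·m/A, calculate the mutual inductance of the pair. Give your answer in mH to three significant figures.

M ≈ 0.981 mH

The outer solenoid produces a uniform field B₁ = μ₀n₁I₁ across the inner coil,
so the flux linkage is N₂Φ = N₂B₁A₂ = μ₀n₁N₂A₂·I₁, giving M = μ₀n₁N₂A₂.
A₂ = πr² = π(2.200×10^-2 m)² = 1.521×10^-3 m².
M = (4π×10⁻⁷)(1090)(471)(1.521×10^-3) = 9.810×10^-4 H.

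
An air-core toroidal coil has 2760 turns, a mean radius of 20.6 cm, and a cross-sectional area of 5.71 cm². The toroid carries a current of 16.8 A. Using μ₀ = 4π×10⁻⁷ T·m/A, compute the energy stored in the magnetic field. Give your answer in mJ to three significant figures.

U ≈ 596 mJ

L = μ₀N²A/(2πR) = (4π×10⁻⁷)(2760)²(5.710×10^-4)/(2π×0.206) = 4.223×10^-3 H.
U = ½LI² = ½(4.223×10^-3)(16.8)² = 0.5959 J.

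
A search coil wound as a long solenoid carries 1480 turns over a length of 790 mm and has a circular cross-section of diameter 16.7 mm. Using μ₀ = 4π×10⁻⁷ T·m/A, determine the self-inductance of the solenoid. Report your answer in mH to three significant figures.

L ≈ 0.763 mH

A = π(d/2)² = π(8.350×10^-3 m)² = 2.190×10^-4 m².
For a long solenoid, L = μ₀N²A/ℓ.
L = (4π×10⁻⁷)(1480)²(2.190×10^-4)/(0.79 m) = 7.632×10^-4 H.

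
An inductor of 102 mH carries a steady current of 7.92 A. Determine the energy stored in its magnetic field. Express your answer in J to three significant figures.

Stored magnetic energy: U = ½LI².
U = ½(0.102 H)(7.92 A)² = 3.199 J.

U ≈ 3.20 J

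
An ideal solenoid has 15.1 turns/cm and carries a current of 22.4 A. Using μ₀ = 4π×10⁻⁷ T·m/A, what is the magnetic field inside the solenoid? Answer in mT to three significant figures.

Inside a long solenoid, B = μ₀nI.
B = (4π×10⁻⁷)(1.510×10^3 m⁻¹)(22.4 A) = 4.250×10^-2 T.

B ≈ 42.5 mT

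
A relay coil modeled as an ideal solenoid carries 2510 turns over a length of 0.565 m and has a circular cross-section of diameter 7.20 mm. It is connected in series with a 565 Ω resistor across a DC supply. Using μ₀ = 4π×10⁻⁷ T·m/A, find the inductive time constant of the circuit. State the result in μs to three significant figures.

τ ≈ 1.01 μs

A = π(d/2)² = π(3.600×10^-3 m)² = 4.072×10^-5 m².
L = μ₀N²A/ℓ = (4π×10⁻⁷)(2510)²(4.072×10^-5)/(0.565) = 5.705×10^-4 H.
τ = L/R = (5.705×10^-4)/(565) = 1.010×10^-6 s.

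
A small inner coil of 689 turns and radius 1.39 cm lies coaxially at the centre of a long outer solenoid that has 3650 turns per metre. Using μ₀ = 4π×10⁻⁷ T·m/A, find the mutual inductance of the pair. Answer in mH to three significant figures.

The outer solenoid produces a uniform field B₁ = μ₀n₁I₁ across the inner coil,
so the flux linkage is N₂Φ = N₂B₁A₂ = μ₀n₁N₂A₂·I₁, giving M = μ₀n₁N₂A₂.
A₂ = πr² = π(1.390×10^-2 m)² = 6.070×10^-4 m².
M = (4π×10⁻⁷)(3650)(689)(6.070×10^-4) = 1.918×10^-3 H.

M ≈ 1.92 mH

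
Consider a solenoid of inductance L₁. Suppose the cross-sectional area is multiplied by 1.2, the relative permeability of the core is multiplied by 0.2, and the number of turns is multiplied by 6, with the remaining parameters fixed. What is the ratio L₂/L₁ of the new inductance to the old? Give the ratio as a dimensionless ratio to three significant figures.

L₂/L₁ = 8.64

For a solenoid, L ∝ μᵣN²A/ℓ.
L₂/L₁ = (1.2) × (0.2) × (6)^2 = 8.64.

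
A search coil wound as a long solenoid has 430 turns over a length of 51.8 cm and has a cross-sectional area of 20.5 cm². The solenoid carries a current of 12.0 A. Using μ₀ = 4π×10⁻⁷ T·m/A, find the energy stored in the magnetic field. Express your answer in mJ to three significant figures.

A = 20.5 cm² = 2.050×10^-3 m².
L = μ₀N²A/ℓ = (4π×10⁻⁷)(430)²(2.050×10^-3)/(0.518) = 9.195×10^-4 H.
U = ½LI² = ½(9.195×10^-4)(12.0)² = 6.621×10^-2 J.

U ≈ 66.2 mJ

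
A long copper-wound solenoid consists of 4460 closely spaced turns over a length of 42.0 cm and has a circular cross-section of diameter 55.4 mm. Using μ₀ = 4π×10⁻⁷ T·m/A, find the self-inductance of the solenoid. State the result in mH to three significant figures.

A = π(d/2)² = π(2.770×10^-2 m)² = 2.411×10^-3 m².
For a long solenoid, L = μ₀N²A/ℓ.
L = (4π×10⁻⁷)(4460)²(2.411×10^-3)/(0.42 m) = 0.14346 H.

L ≈ 143 mH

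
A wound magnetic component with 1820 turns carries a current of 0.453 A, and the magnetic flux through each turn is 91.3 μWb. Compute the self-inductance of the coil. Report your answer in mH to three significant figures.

Self-inductance is defined by L = NΦ_B/I (flux linkage over current).
L = (1820)(9.130×10^-5 Wb)/(0.453 A) = 0.3668 H.

L ≈ 367 mH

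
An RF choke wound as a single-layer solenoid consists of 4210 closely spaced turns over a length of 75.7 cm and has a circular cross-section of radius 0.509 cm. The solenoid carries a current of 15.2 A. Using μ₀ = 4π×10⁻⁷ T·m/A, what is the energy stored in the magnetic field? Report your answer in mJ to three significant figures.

A = πr² = π(5.090×10^-3 m)² = 8.139×10^-5 m².
L = μ₀N²A/ℓ = (4π×10⁻⁷)(4210)²(8.139×10^-5)/(0.757) = 2.3948×10^-3 H.
U = ½LI² = ½(2.3948×10^-3)(15.2)² = 0.2766 J.

U ≈ 277 mJ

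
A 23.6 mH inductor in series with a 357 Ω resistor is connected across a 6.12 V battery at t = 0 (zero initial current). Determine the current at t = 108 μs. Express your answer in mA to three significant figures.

I ≈ 13.8 mA

τ = L/R = 2.360×10^-2/357 = 6.611×10^-5 s; final current I_∞ = ε/R = 6.12/357 = 1.714×10^-2 A.
I(t) = I_∞(1 − e^(−t/τ)) with t/τ = 1.634.
I = (1.714×10^-2)(1 − e^(−1.634)) = 1.380×10^-2 A.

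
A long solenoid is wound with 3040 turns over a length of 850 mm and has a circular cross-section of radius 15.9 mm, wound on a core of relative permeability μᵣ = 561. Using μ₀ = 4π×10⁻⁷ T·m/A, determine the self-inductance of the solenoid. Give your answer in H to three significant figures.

A = πr² = π(1.590×10^-2 m)² = 7.942×10^-4 m².
For a long solenoid, L = μ₀μᵣN²A/ℓ.
L = (4π×10⁻⁷)(561)(3040)²(7.942×10^-4)/(0.85 m) = 6.088 H.

L ≈ 6.09 H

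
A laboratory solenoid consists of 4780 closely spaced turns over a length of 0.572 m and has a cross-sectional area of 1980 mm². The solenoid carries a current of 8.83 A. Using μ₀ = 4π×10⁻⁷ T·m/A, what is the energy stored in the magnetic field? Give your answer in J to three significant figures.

U ≈ 3.87 J

A = 1980 mm² = 1.980×10^-3 m².
L = μ₀N²A/ℓ = (4π×10⁻⁷)(4780)²(1.980×10^-3)/(0.572) = 9.939×10^-2 H.
U = ½LI² = ½(9.939×10^-2)(8.83)² = 3.8746 J.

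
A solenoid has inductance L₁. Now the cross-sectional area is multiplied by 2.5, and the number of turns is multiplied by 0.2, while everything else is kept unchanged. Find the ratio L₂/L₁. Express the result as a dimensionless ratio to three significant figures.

L₂/L₁ = 0.100

For a solenoid, L ∝ μᵣN²A/ℓ.
L₂/L₁ = (2.5) × (0.2)^2 = 0.100.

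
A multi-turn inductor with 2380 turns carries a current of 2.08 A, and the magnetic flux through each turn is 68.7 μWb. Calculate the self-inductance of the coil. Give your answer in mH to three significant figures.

L ≈ 78.6 mH

Self-inductance is defined by L = NΦ_B/I (flux linkage over current).
L = (2380)(6.870×10^-5 Wb)/(2.08 A) = 7.861×10^-2 H.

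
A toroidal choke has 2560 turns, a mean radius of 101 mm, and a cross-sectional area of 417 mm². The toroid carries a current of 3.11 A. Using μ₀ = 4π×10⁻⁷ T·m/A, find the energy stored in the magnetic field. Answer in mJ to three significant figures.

L = μ₀N²A/(2πR) = (4π×10⁻⁷)(2560)²(4.170×10^-4)/(2π×0.101) = 5.412×10^-3 H.
U = ½LI² = ½(5.412×10^-3)(3.11)² = 2.617×10^-2 J.

U ≈ 26.2 mJ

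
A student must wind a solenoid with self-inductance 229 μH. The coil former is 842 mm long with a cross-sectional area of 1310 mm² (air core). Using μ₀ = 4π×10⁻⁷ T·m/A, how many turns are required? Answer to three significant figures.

N ≈ 342 turns

A = 1310 mm² = 1.310×10^-3 m².
From L = μ₀N²A/ℓ, N = √(Lℓ / (μ₀A)).
N = √[(2.290×10^-4)(0.842) / ((4π×10⁻⁷)×1.310×10^-3)] = √(1.171×10^5) ≈ 342.2.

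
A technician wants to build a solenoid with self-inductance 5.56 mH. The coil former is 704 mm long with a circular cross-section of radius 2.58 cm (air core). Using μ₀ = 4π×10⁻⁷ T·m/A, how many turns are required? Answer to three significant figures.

N ≈ 1220 turns

A = πr² = π(2.580×10^-2 m)² = 2.091×10^-3 m².
From L = μ₀N²A/ℓ, N = √(Lℓ / (μ₀A)).
N = √[(5.560×10^-3)(0.704) / ((4π×10⁻⁷)×2.091×10^-3)] = √(1.490×10^6) ≈ 1220.5.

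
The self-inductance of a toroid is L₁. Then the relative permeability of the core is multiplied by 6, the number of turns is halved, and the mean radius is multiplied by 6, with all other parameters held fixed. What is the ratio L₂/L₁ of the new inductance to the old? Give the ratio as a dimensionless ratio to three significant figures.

For a toroid, L ∝ μᵣN²A/R.
L₂/L₁ = (6) × (0.5)^2 × (6)^-1 = 0.250.

L₂/L₁ = 0.250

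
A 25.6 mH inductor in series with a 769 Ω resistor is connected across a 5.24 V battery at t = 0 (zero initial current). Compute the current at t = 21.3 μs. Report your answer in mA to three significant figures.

τ = L/R = 2.560×10^-2/769 = 3.329×10^-5 s; final current I_∞ = ε/R = 5.24/769 = 6.814×10^-3 A.
I(t) = I_∞(1 − e^(−t/τ)) with t/τ = 0.640.
I = (6.814×10^-3)(1 − e^(−0.640)) = 3.220×10^-3 A.

I ≈ 3.22 mA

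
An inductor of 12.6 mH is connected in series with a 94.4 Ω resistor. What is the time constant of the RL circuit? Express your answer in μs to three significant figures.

τ = L/R = (1.260×10^-2 H)/(94.4 Ω) = 1.3347×10^-4 s.

τ ≈ 133 μs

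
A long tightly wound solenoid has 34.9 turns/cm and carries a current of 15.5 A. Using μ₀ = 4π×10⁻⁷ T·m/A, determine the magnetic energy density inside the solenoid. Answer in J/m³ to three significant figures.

B = μ₀nI = (4π×10⁻⁷)(3.490×10^3)(15.5) = 6.798×10^-2 T.
u = B²/(2μ₀) = (6.798×10^-2)²/(2×4π×10⁻⁷) = 1.839×10^3 J/m³.

u ≈ 1840 J/m³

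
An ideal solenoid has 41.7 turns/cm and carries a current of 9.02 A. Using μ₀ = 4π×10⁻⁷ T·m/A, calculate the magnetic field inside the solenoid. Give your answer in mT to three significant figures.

B ≈ 47.3 mT

Inside a long solenoid, B = μ₀nI.
B = (4π×10⁻⁷)(4.170×10^3 m⁻¹)(9.02 A) = 4.727×10^-2 T.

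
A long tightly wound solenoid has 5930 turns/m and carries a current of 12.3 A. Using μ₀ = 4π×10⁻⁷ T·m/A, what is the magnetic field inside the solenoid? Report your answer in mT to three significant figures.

Inside a long solenoid, B = μ₀nI.
B = (4π×10⁻⁷)(5.930×10^3 m⁻¹)(12.3 A) = 9.166×10^-2 T.

B ≈ 91.7 mT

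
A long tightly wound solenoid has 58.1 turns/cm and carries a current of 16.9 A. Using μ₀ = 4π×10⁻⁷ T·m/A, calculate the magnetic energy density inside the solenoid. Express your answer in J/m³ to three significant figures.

u ≈ 6060 J/m³

B = μ₀nI = (4π×10⁻⁷)(5.810×10^3)(16.9) = 0.1234 T.
u = B²/(2μ₀) = (0.1234)²/(2×4π×10⁻⁷) = 6.058×10^3 J/m³.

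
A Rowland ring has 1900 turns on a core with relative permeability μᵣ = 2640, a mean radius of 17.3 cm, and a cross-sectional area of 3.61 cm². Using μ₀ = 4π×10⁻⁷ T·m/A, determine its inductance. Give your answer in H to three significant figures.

For a thin toroid, L = μ₀μᵣN²A/(2πR).
L = (4π×10⁻⁷)(2640)(1900)²(3.610×10^-4) / (2π×0.173 m) = 3.977 H.

L ≈ 3.98 H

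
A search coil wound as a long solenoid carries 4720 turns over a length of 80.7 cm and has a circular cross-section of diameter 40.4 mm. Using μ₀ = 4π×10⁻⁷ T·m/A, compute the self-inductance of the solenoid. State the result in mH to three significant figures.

L ≈ 44.5 mH

A = π(d/2)² = π(2.020×10^-2 m)² = 1.282×10^-3 m².
For a long solenoid, L = μ₀N²A/ℓ.
L = (4π×10⁻⁷)(4720)²(1.282×10^-3)/(0.807 m) = 4.447×10^-2 H.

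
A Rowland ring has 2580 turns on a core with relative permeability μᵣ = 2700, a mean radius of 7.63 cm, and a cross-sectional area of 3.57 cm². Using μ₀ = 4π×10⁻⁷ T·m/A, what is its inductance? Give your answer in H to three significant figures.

L ≈ 16.8 H

For a thin toroid, L = μ₀μᵣN²A/(2πR).
L = (4π×10⁻⁷)(2700)(2580)²(3.570×10^-4) / (2π×7.630×10^-2 m) = 16.82 H.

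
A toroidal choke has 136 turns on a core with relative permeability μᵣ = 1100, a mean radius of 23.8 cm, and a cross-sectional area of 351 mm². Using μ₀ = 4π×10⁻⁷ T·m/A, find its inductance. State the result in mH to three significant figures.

For a thin toroid, L = μ₀μᵣN²A/(2πR).
L = (4π×10⁻⁷)(1100)(136)²(3.510×10^-4) / (2π×0.238 m) = 6.001×10^-3 H.

L ≈ 6.00 mH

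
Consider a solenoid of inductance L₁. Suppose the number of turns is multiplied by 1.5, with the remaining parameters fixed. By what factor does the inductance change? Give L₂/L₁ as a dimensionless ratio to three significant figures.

L₂/L₁ = 2.25

For a solenoid, L ∝ μᵣN²A/ℓ.
L₂/L₁ = (1.5)^2 = 2.25.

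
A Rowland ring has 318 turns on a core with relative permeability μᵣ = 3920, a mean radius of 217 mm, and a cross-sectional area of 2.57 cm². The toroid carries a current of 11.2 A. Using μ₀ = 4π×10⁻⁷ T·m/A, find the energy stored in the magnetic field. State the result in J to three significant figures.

L = μ₀μᵣN²A/(2πR) = (4π×10⁻⁷)(3920)(318)²(2.570×10^-4)/(2π×0.217) = 9.390×10^-2 H.
U = ½LI² = ½(9.390×10^-2)(11.2)² = 5.889 J.

U ≈ 5.89 J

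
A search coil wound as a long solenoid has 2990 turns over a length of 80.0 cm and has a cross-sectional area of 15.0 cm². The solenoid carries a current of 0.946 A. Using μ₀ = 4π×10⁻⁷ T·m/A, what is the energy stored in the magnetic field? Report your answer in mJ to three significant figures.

U ≈ 9.43 mJ

A = 15.0 cm² = 1.500×10^-3 m².
L = μ₀N²A/ℓ = (4π×10⁻⁷)(2990)²(1.500×10^-3)/(0.8) = 2.106×10^-2 H.
U = ½LI² = ½(2.106×10^-2)(0.946)² = 9.426×10^-3 J.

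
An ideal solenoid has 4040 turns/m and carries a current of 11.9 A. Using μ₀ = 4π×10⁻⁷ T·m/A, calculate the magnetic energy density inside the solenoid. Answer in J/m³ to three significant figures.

B = μ₀nI = (4π×10⁻⁷)(4.040×10^3)(11.9) = 6.041×10^-2 T.
u = B²/(2μ₀) = (6.041×10^-2)²/(2×4π×10⁻⁷) = 1.452×10^3 J/m³.

u ≈ 1450 J/m³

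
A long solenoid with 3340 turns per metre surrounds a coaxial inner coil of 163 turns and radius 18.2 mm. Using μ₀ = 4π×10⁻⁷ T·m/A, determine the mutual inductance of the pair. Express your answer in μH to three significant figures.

M ≈ 712 μH

The outer solenoid produces a uniform field B₁ = μ₀n₁I₁ across the inner coil,
so the flux linkage is N₂Φ = N₂B₁A₂ = μ₀n₁N₂A₂·I₁, giving M = μ₀n₁N₂A₂.
A₂ = πr² = π(1.820×10^-2 m)² = 1.041×10^-3 m².
M = (4π×10⁻⁷)(3340)(163)(1.041×10^-3) = 7.119×10^-4 H.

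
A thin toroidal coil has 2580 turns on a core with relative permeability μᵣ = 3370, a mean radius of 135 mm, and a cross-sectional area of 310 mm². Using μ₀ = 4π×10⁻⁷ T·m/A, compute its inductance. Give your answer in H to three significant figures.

For a thin toroid, L = μ₀μᵣN²A/(2πR).
L = (4π×10⁻⁷)(3370)(2580)²(3.100×10^-4) / (2π×0.135 m) = 10.3 H.

L ≈ 10.3 H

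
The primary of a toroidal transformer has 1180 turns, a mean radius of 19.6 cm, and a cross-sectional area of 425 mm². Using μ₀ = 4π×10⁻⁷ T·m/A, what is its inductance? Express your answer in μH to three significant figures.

L ≈ 604 μH

For a thin toroid, L = μ₀N²A/(2πR).
L = (4π×10⁻⁷)(1180)²(4.250×10^-4) / (2π×0.196 m) = 6.038×10^-4 H.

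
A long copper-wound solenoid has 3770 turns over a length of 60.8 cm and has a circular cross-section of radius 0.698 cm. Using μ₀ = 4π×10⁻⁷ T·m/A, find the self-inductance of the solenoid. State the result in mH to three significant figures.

A = πr² = π(6.980×10^-3 m)² = 1.531×10^-4 m².
For a long solenoid, L = μ₀N²A/ℓ.
L = (4π×10⁻⁷)(3770)²(1.531×10^-4)/(0.608 m) = 4.496×10^-3 H.

L ≈ 4.50 mH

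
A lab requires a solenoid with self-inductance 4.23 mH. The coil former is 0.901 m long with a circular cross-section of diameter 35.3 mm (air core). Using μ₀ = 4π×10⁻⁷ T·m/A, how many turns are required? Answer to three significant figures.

N ≈ 1760 turns

A = π(d/2)² = π(1.765×10^-2 m)² = 9.787×10^-4 m².
From L = μ₀N²A/ℓ, N = √(Lℓ / (μ₀A)).
N = √[(4.230×10^-3)(0.901) / ((4π×10⁻⁷)×9.787×10^-4)] = √(3.099×10^6) ≈ 1760.4.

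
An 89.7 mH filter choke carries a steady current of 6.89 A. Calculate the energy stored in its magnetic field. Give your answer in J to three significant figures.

Stored magnetic energy: U = ½LI².
U = ½(8.970×10^-2 H)(6.89 A)² = 2.129 J.

U ≈ 2.13 J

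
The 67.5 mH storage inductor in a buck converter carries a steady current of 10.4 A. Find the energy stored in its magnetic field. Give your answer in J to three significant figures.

U ≈ 3.65 J

Stored magnetic energy: U = ½LI².
U = ½(6.750×10^-2 H)(10.4 A)² = 3.65 J.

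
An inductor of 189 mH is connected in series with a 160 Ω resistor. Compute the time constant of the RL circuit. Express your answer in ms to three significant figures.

τ ≈ 1.18 ms

τ = L/R = (0.189 H)/(160 Ω) = 1.181×10^-3 s.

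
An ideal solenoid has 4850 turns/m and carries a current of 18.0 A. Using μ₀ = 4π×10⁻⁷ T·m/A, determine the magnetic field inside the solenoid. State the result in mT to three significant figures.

B ≈ 110 mT

Inside a long solenoid, B = μ₀nI.
B = (4π×10⁻⁷)(4.850×10^3 m⁻¹)(18.0 A) = 0.1097 T.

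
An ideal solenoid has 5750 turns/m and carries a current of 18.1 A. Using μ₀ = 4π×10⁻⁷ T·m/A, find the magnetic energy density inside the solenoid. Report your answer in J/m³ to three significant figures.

B = μ₀nI = (4π×10⁻⁷)(5.750×10^3)(18.1) = 0.1308 T.
u = B²/(2μ₀) = (0.1308)²/(2×4π×10⁻⁷) = 6.806×10^3 J/m³.

u ≈ 6810 J/m³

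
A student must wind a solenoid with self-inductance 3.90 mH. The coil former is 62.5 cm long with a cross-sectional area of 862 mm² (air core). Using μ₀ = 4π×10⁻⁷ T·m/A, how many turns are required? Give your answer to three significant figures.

N ≈ 1500 turns

A = 862 mm² = 8.620×10^-4 m².
From L = μ₀N²A/ℓ, N = √(Lℓ / (μ₀A)).
N = √[(3.900×10^-3)(0.625) / ((4π×10⁻⁷)×8.620×10^-4)] = √(2.250×10^6) ≈ 1500.1.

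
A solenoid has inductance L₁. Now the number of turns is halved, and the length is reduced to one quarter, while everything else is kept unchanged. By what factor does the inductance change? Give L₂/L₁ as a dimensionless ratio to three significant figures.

L₂/L₁ = 1.00

For a solenoid, L ∝ μᵣN²A/ℓ.
L₂/L₁ = (0.5)^2 × (0.25)^-1 = 1.00.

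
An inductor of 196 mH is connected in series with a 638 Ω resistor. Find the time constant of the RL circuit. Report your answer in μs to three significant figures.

τ ≈ 307 μs

τ = L/R = (0.196 H)/(638 Ω) = 3.072×10^-4 s.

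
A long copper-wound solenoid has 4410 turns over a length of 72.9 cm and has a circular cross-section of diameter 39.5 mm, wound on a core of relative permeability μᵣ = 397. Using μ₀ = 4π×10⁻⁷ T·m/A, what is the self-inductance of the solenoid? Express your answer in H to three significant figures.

A = π(d/2)² = π(1.975×10^-2 m)² = 1.225×10^-3 m².
For a long solenoid, L = μ₀μᵣN²A/ℓ.
L = (4π×10⁻⁷)(397)(4410)²(1.225×10^-3)/(0.729 m) = 16.31 H.

L ≈ 16.3 H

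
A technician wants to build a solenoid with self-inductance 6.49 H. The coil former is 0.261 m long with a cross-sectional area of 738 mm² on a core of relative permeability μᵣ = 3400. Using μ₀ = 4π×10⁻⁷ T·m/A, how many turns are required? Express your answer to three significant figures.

N ≈ 733 turns

A = 738 mm² = 7.380×10^-4 m².
From L = μ₀μᵣN²A/ℓ, N = √(Lℓ / (μ₀μᵣA)).
N = √[(6.49)(0.261) / ((4π×10⁻⁷)(3400)×7.380×10^-4)] = √(5.372×10^5) ≈ 732.9.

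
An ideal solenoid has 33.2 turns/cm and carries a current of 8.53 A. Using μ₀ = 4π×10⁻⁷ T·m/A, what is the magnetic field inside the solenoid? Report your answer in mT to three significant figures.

B ≈ 35.6 mT

Inside a long solenoid, B = μ₀nI.
B = (4π×10⁻⁷)(3.320×10^3 m⁻¹)(8.53 A) = 3.559×10^-2 T.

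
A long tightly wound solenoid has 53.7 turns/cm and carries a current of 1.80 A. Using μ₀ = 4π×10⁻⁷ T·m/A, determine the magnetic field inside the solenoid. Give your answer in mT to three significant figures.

B ≈ 12.1 mT

Inside a long solenoid, B = μ₀nI.
B = (4π×10⁻⁷)(5.370×10^3 m⁻¹)(1.80 A) = 1.2147×10^-2 T.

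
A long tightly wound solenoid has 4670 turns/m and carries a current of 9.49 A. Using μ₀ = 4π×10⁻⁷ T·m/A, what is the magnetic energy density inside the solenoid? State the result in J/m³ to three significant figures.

u ≈ 1230 J/m³

B = μ₀nI = (4π×10⁻⁷)(4.670×10^3)(9.49) = 5.569×10^-2 T.
u = B²/(2μ₀) = (5.569×10^-2)²/(2×4π×10⁻⁷) = 1.234×10^3 J/m³.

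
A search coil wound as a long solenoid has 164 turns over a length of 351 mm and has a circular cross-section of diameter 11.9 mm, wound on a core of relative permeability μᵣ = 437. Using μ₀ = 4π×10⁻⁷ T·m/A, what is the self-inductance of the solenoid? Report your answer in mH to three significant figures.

L ≈ 4.68 mH

A = π(d/2)² = π(5.950×10^-3 m)² = 1.112×10^-4 m².
For a long solenoid, L = μ₀μᵣN²A/ℓ.
L = (4π×10⁻⁷)(437)(164)²(1.112×10^-4)/(0.351 m) = 4.680×10^-3 H.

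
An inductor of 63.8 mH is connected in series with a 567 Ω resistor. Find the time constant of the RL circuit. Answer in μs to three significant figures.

τ = L/R = (6.380×10^-2 H)/(567 Ω) = 1.125×10^-4 s.

τ ≈ 113 μs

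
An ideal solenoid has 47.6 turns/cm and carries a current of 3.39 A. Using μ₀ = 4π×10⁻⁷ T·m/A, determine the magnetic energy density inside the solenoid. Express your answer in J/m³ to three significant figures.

B = μ₀nI = (4π×10⁻⁷)(4.760×10^3)(3.39) = 2.028×10^-2 T.
u = B²/(2μ₀) = (2.028×10^-2)²/(2×4π×10⁻⁷) = 163.6 J/m³.

u ≈ 164 J/m³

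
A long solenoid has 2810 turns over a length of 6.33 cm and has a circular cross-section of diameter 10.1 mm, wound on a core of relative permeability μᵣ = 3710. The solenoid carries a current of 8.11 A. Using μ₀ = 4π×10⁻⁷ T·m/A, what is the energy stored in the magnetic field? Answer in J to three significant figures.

A = π(d/2)² = π(5.050×10^-3 m)² = 8.012×10^-5 m².
L = μ₀μᵣN²A/ℓ = (4π×10⁻⁷)(3710)(2810)²(8.012×10^-5)/(6.330×10^-2) = 46.59 H.
U = ½LI² = ½(46.59)(8.11)² = 1.532×10^3 J.

U ≈ 1530 J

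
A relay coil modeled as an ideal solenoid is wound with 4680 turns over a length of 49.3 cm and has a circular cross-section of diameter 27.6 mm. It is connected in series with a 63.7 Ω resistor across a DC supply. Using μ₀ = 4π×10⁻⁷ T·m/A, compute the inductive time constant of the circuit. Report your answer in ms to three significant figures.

A = π(d/2)² = π(1.380×10^-2 m)² = 5.983×10^-4 m².
L = μ₀N²A/ℓ = (4π×10⁻⁷)(4680)²(5.983×10^-4)/(0.493) = 3.340×10^-2 H.
τ = L/R = (3.340×10^-2)/(63.7) = 5.244×10^-4 s.

τ ≈ 0.524 ms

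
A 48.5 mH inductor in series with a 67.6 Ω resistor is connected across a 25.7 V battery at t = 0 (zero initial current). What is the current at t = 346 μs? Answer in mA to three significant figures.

I ≈ 145 mA

τ = L/R = 4.850×10^-2/67.6 = 7.1746×10^-4 s; final current I_∞ = ε/R = 25.7/67.6 = 0.3802 A.
I(t) = I_∞(1 − e^(−t/τ)) with t/τ = 0.482.
I = (0.3802)(1 − e^(−0.482)) = 0.14546 A.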